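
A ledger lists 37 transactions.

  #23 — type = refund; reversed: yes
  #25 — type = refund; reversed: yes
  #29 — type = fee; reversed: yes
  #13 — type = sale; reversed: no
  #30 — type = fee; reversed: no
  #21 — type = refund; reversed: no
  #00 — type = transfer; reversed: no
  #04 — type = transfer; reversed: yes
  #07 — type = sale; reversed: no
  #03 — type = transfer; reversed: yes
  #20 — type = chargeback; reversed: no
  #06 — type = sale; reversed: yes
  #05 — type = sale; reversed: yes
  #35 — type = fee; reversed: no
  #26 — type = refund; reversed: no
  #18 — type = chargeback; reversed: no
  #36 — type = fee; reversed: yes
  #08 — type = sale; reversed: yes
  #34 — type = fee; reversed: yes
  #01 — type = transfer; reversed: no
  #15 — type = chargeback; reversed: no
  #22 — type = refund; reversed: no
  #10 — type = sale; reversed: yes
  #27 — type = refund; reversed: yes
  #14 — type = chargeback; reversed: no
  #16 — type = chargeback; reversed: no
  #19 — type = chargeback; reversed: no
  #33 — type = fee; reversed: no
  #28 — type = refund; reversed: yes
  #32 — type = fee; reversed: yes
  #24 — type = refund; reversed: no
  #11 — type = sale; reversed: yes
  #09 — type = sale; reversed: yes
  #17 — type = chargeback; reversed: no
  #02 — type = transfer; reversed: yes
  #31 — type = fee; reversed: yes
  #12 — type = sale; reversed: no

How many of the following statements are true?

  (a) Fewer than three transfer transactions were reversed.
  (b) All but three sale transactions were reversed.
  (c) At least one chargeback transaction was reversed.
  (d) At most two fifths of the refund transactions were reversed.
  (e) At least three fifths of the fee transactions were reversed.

(a) transfer: |A| = 5, |A ∩ B| = 3; needs |A ∩ B| < 3 — false.
(b) sale: |A| = 9, |A ∩ B| = 6; needs |A ∖ B| = 3 — true.
(c) chargeback: |A| = 7, |A ∩ B| = 0; needs A ∩ B ≠ ∅ (|A ∩ B| ≥ 1) — false.
(d) refund: |A| = 8, |A ∩ B| = 4; needs |A ∩ B| / |A| ≤ 2/5 — false.
(e) fee: |A| = 8, |A ∩ B| = 5; needs |A ∩ B| / |A| ≥ 3/5 — true.

2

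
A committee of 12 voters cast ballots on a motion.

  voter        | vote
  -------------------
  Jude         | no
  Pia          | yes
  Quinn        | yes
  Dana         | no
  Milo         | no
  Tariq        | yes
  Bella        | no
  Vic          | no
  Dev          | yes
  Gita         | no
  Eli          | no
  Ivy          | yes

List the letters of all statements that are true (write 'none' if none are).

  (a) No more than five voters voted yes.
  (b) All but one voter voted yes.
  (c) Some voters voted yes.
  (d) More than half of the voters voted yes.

(a), (c)

|A| = 12, |A ∩ B| = 5, |A ∖ B| = 7.
(a) |A ∩ B| ≤ 5: holds.
(b) |A ∖ B| = 1: fails.
(c) A ∩ B ≠ ∅ (|A ∩ B| ≥ 1): holds.
(d) |A ∩ B| > |A ∖ B|: fails.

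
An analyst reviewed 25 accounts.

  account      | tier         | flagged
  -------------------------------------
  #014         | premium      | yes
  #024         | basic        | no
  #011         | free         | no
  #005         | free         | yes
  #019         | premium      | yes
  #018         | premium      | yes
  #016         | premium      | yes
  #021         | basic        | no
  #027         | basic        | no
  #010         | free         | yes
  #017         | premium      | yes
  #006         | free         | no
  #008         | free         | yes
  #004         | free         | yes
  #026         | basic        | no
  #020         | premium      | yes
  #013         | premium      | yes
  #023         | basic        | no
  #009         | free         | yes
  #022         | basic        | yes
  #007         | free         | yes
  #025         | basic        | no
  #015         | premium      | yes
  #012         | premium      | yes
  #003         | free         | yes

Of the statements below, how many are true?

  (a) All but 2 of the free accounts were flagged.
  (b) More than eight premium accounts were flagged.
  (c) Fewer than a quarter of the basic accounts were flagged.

(a) free: |A| = 9, |A ∩ B| = 7; needs |A ∖ B| = 2 — true.
(b) premium: |A| = 9, |A ∩ B| = 9; needs |A ∩ B| > 8 — true.
(c) basic: |A| = 7, |A ∩ B| = 1; needs |A ∩ B| / |A| < 1/4 — true.

3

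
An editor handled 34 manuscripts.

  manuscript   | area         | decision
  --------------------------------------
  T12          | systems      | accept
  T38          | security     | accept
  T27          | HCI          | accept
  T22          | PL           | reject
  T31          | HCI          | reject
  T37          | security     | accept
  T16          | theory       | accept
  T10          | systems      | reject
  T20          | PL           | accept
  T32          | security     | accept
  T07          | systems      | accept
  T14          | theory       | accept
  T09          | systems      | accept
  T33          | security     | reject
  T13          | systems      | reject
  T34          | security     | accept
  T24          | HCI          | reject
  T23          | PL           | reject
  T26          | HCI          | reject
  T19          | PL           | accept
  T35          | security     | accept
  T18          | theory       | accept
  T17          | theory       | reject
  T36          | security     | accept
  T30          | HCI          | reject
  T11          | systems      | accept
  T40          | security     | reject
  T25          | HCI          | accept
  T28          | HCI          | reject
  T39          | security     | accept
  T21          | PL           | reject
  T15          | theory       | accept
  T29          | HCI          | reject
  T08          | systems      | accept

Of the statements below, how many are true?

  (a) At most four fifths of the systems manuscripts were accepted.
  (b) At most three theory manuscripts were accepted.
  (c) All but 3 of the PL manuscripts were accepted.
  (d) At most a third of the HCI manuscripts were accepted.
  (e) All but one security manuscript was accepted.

3

(a) systems: |A| = 7, |A ∩ B| = 5; needs |A ∩ B| / |A| ≤ 4/5 — true.
(b) theory: |A| = 5, |A ∩ B| = 4; needs |A ∩ B| ≤ 3 — false.
(c) PL: |A| = 5, |A ∩ B| = 2; needs |A ∖ B| = 3 — true.
(d) HCI: |A| = 8, |A ∩ B| = 2; needs |A ∩ B| / |A| ≤ 1/3 — true.
(e) security: |A| = 9, |A ∩ B| = 7; needs |A ∖ B| = 1 — false.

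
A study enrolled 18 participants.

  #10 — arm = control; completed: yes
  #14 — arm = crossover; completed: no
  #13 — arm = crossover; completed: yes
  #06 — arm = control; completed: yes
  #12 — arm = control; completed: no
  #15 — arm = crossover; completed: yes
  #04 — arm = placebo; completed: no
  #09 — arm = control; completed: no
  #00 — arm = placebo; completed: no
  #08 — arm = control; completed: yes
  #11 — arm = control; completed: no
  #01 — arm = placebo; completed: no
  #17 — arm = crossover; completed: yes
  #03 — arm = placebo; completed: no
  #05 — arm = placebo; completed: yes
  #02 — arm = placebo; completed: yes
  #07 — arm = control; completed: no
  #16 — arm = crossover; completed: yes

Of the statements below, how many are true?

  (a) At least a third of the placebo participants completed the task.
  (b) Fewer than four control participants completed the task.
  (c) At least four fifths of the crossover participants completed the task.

(a) placebo: |A| = 6, |A ∩ B| = 2; needs |A ∩ B| / |A| ≥ 1/3 — true.
(b) control: |A| = 7, |A ∩ B| = 3; needs |A ∩ B| < 4 — true.
(c) crossover: |A| = 5, |A ∩ B| = 4; needs |A ∩ B| / |A| ≥ 4/5 — true.

3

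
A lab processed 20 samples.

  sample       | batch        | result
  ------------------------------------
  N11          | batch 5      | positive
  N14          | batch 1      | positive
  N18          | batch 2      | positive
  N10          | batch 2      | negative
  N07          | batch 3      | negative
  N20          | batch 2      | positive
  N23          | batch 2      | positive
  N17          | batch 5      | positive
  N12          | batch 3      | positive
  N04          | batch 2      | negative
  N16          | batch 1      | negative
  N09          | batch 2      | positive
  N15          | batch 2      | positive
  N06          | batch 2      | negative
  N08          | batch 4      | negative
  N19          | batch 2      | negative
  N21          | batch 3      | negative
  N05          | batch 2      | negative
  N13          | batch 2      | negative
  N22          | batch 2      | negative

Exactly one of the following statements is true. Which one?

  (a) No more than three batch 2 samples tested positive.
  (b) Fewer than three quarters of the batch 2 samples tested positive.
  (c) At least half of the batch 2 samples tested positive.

(b)

|A| = 12, |A ∩ B| = 5, |A ∖ B| = 7.
(a) requires |A ∩ B| ≤ 3: false.
(b) requires |A ∩ B| / |A| < 3/4: true.
(c) requires |A ∩ B| ≥ |A ∖ B|: false.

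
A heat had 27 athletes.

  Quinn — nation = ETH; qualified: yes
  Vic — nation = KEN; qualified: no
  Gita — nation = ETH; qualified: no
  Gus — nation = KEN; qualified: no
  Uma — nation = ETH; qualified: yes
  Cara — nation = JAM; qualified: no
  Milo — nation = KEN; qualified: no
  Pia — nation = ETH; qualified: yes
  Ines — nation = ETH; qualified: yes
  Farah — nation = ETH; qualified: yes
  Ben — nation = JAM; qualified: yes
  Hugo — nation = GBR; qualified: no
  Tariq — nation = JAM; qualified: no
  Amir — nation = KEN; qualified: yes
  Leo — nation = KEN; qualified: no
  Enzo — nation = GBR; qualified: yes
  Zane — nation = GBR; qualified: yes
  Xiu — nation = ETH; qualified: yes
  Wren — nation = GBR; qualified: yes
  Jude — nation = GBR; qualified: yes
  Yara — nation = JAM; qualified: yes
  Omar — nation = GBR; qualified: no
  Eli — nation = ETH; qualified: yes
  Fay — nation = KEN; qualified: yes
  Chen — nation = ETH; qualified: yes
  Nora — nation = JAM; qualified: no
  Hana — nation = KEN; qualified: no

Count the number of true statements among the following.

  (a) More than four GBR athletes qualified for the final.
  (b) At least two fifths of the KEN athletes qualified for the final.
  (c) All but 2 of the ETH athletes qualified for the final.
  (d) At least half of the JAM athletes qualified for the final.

0

(a) GBR: |A| = 6, |A ∩ B| = 4; needs |A ∩ B| > 4 — false.
(b) KEN: |A| = 7, |A ∩ B| = 2; needs |A ∩ B| / |A| ≥ 2/5 — false.
(c) ETH: |A| = 9, |A ∩ B| = 8; needs |A ∖ B| = 2 — false.
(d) JAM: |A| = 5, |A ∩ B| = 2; needs |A ∩ B| ≥ |A ∖ B| — false.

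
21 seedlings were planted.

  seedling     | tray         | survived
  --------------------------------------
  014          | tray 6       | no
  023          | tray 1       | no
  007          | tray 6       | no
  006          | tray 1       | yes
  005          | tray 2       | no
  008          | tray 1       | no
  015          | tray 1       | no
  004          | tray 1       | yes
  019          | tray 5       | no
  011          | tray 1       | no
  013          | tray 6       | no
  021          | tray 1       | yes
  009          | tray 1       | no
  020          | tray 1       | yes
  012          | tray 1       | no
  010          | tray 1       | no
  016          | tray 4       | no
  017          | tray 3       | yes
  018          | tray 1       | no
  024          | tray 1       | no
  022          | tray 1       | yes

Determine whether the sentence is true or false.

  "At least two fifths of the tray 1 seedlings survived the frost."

The determiner here denotes the relation: |A ∩ B| / |A| ≥ 2/5.
A (the restrictor) = {023, 006, 008, 015, 004, 011, 021, 009, 020, 012, 010, 018, 024, 022}, |A| = 14.
A ∩ B = {006, 004, 021, 020, 022}, so |A ∩ B| = 5.
A ∖ B = {023, 008, 015, 011, 009, 012, 010, 018, 024}, so |A ∖ B| = 9.
|A ∩ B|/|A| = 5/14, so the statement is false.

False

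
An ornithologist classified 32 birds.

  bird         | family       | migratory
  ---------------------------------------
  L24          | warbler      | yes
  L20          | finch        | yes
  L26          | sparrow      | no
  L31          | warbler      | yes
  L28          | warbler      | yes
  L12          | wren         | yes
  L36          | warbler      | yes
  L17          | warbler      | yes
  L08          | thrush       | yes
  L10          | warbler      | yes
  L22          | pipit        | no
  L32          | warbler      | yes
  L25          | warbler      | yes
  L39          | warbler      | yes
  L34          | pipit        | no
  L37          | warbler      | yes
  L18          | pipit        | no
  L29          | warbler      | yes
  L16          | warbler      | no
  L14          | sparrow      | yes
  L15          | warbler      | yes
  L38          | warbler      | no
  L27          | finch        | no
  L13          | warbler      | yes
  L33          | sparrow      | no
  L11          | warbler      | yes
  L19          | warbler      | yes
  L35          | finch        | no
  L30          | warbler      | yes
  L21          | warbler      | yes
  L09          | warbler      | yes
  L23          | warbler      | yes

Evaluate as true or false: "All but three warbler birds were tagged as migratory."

False

'All but three warbler birds were tagged as migratory' holds iff |A ∖ B| = 3.
|A| = 21, |A ∩ B| = 19, |A ∖ B| = 2.
|A ∖ B| = 2, so the statement is false.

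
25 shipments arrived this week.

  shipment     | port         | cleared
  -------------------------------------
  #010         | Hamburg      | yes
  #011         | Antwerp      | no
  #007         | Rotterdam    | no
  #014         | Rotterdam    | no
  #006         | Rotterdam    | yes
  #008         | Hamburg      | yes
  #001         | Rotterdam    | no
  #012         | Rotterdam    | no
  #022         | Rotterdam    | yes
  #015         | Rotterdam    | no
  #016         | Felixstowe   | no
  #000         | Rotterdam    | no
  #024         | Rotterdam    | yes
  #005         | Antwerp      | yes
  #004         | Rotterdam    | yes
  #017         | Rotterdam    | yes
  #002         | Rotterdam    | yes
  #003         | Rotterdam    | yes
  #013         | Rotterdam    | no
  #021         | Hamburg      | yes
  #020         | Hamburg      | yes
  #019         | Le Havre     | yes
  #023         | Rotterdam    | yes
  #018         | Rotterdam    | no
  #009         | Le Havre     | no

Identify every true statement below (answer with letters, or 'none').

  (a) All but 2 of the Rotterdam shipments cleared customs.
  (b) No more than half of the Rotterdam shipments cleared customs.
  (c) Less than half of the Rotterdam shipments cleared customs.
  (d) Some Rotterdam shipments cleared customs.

|A| = 16, |A ∩ B| = 8, |A ∖ B| = 8.
(a) |A ∖ B| = 2: fails.
(b) |A ∩ B| ≤ |A ∖ B|: holds.
(c) |A ∩ B| < |A ∖ B|: fails.
(d) A ∩ B ≠ ∅ (|A ∩ B| ≥ 1): holds.

(b), (d)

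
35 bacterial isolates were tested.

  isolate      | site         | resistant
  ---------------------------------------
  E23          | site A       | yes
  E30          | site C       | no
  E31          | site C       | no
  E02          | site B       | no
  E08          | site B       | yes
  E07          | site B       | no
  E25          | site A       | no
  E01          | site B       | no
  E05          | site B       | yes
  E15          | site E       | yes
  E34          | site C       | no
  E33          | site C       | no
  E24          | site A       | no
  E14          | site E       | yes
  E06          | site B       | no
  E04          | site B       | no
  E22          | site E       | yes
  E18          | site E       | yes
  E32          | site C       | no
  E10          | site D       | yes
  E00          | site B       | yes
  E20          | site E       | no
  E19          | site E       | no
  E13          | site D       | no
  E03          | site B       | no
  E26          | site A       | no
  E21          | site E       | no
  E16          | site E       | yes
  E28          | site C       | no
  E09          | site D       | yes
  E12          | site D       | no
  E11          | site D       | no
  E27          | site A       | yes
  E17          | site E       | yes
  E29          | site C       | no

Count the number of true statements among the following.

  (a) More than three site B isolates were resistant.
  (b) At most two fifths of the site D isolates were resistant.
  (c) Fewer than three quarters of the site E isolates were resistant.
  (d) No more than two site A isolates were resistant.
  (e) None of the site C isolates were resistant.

4

(a) site B: |A| = 9, |A ∩ B| = 3; needs |A ∩ B| > 3 — false.
(b) site D: |A| = 5, |A ∩ B| = 2; needs |A ∩ B| / |A| ≤ 2/5 — true.
(c) site E: |A| = 9, |A ∩ B| = 6; needs |A ∩ B| / |A| < 3/4 — true.
(d) site A: |A| = 5, |A ∩ B| = 2; needs |A ∩ B| ≤ 2 — true.
(e) site C: |A| = 7, |A ∩ B| = 0; needs A ∩ B = ∅ (|A ∩ B| = 0) — true.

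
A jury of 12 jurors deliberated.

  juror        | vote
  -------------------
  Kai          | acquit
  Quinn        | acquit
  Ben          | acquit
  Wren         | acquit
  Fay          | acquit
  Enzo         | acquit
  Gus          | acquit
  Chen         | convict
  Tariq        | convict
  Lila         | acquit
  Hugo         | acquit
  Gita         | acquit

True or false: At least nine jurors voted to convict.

'At least nine jurors voted to convict' holds iff |A ∩ B| ≥ 9.
A (the restrictor) = {Kai, Quinn, Ben, Wren, Fay, Enzo, Gus, Chen, Tariq, Lila, Hugo, Gita}, |A| = 12.
A ∩ B = {Chen, Tariq}, so |A ∩ B| = 2.
|A ∩ B| = 2, so the statement is false.

False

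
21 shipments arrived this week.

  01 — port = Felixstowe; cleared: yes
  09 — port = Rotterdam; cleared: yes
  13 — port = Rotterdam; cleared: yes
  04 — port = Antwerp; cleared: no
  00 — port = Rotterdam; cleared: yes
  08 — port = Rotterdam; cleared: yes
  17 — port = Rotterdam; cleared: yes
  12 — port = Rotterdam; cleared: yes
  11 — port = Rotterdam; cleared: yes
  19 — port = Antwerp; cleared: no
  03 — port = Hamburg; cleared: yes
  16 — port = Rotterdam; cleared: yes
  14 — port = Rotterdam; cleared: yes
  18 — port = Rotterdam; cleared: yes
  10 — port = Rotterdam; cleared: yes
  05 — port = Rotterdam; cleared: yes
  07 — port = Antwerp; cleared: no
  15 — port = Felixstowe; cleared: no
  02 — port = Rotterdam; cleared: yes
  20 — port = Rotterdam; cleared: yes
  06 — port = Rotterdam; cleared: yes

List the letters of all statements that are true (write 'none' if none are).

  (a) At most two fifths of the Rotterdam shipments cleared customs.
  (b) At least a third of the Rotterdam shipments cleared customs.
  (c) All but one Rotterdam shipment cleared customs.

(b)

|A| = 15, |A ∩ B| = 15, |A ∖ B| = 0.
(a) |A ∩ B| / |A| ≤ 2/5: fails.
(b) |A ∩ B| / |A| ≥ 1/3: holds.
(c) |A ∖ B| = 1: fails.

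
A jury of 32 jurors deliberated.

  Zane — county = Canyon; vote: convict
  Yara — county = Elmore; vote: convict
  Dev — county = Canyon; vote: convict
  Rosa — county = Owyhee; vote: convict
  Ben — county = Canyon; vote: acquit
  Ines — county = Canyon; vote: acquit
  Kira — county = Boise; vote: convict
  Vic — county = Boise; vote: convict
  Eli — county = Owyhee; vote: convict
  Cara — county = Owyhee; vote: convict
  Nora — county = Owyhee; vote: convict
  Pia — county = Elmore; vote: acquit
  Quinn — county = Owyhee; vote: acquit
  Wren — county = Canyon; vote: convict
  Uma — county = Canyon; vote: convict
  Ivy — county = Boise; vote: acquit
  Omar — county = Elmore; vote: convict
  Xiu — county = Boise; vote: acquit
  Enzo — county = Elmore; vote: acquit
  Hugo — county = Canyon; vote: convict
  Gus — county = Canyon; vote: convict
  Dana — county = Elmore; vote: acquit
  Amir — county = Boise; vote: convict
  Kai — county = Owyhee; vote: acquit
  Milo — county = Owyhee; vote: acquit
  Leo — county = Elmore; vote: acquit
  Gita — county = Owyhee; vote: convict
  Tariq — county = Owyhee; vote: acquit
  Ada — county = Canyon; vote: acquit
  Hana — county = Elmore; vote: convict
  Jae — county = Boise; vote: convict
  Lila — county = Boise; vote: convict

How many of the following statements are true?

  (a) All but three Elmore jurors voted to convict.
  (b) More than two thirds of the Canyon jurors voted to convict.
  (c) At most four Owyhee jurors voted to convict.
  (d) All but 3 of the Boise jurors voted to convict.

(a) Elmore: |A| = 7, |A ∩ B| = 3; needs |A ∖ B| = 3 — false.
(b) Canyon: |A| = 9, |A ∩ B| = 6; needs |A ∩ B| / |A| > 2/3 — false.
(c) Owyhee: |A| = 9, |A ∩ B| = 5; needs |A ∩ B| ≤ 4 — false.
(d) Boise: |A| = 7, |A ∩ B| = 5; needs |A ∖ B| = 3 — false.

0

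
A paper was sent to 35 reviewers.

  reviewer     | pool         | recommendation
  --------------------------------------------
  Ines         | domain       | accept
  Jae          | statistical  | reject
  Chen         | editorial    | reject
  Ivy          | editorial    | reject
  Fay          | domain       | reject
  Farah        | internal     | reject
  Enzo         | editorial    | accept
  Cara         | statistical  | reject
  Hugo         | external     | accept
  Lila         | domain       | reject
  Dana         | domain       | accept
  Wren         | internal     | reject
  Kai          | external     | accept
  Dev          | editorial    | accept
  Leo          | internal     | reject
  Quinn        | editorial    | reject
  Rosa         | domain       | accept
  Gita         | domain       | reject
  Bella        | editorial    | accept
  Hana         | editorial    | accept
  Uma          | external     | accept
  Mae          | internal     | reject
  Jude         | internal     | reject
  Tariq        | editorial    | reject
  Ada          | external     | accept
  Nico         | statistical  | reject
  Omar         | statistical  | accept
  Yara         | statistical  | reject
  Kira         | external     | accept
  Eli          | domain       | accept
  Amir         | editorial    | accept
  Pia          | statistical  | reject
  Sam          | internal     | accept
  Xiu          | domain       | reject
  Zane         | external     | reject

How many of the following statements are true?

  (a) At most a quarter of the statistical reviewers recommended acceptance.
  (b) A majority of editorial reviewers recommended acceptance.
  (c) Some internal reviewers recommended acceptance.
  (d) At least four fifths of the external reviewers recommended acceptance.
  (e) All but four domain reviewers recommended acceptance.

5

(a) statistical: |A| = 6, |A ∩ B| = 1; needs |A ∩ B| / |A| ≤ 1/4 — true.
(b) editorial: |A| = 9, |A ∩ B| = 5; needs |A ∩ B| > |A ∖ B| — true.
(c) internal: |A| = 6, |A ∩ B| = 1; needs A ∩ B ≠ ∅ (|A ∩ B| ≥ 1) — true.
(d) external: |A| = 6, |A ∩ B| = 5; needs |A ∩ B| / |A| ≥ 4/5 — true.
(e) domain: |A| = 8, |A ∩ B| = 4; needs |A ∖ B| = 4 — true.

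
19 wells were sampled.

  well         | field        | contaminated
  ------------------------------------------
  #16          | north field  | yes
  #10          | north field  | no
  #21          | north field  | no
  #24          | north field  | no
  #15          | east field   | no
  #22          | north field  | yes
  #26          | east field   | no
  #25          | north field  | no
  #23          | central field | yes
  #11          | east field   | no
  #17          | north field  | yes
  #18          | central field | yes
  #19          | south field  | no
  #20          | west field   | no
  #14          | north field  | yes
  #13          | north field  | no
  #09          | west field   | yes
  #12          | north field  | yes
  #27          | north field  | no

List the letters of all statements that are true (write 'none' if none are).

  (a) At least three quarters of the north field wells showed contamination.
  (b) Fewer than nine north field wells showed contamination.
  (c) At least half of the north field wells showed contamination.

|A| = 11, |A ∩ B| = 5, |A ∖ B| = 6.
(a) |A ∩ B| / |A| ≥ 3/4: fails.
(b) |A ∩ B| < 9: holds.
(c) |A ∩ B| ≥ |A ∖ B|: fails.

(b)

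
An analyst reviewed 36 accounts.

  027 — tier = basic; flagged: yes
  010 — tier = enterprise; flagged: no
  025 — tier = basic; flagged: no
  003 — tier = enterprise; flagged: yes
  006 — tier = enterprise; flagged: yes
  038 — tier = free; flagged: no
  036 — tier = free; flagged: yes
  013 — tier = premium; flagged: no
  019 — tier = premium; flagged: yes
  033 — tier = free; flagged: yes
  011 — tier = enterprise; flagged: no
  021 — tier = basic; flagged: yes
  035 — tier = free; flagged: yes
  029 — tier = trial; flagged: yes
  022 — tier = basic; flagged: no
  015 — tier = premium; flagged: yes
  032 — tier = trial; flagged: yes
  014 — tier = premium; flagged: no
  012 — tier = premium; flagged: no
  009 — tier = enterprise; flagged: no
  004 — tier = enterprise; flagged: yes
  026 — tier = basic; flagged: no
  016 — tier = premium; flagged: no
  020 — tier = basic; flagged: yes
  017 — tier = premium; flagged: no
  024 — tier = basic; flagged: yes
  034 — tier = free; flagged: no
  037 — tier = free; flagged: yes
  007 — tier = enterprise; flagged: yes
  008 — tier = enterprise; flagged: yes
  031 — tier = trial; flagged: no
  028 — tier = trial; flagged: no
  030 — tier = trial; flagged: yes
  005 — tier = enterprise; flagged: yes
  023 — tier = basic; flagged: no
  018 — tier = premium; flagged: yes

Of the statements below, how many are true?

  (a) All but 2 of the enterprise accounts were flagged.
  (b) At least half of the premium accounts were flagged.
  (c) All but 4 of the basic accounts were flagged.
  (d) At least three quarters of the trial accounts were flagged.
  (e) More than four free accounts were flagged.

1

(a) enterprise: |A| = 9, |A ∩ B| = 6; needs |A ∖ B| = 2 — false.
(b) premium: |A| = 8, |A ∩ B| = 3; needs |A ∩ B| ≥ |A ∖ B| — false.
(c) basic: |A| = 8, |A ∩ B| = 4; needs |A ∖ B| = 4 — true.
(d) trial: |A| = 5, |A ∩ B| = 3; needs |A ∩ B| / |A| ≥ 3/4 — false.
(e) free: |A| = 6, |A ∩ B| = 4; needs |A ∩ B| > 4 — false.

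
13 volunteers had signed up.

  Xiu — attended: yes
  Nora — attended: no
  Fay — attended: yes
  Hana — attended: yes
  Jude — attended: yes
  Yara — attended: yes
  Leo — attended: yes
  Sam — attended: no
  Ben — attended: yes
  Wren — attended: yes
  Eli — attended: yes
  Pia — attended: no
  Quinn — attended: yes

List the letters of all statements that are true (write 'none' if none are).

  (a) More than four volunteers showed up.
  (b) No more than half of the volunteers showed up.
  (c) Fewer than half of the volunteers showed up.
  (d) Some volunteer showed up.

(a), (d)

|A| = 13, |A ∩ B| = 10, |A ∖ B| = 3.
(a) |A ∩ B| > 4: holds.
(b) |A ∩ B| ≤ |A ∖ B|: fails.
(c) |A ∩ B| < |A ∖ B|: fails.
(d) A ∩ B ≠ ∅ (|A ∩ B| ≥ 1): holds.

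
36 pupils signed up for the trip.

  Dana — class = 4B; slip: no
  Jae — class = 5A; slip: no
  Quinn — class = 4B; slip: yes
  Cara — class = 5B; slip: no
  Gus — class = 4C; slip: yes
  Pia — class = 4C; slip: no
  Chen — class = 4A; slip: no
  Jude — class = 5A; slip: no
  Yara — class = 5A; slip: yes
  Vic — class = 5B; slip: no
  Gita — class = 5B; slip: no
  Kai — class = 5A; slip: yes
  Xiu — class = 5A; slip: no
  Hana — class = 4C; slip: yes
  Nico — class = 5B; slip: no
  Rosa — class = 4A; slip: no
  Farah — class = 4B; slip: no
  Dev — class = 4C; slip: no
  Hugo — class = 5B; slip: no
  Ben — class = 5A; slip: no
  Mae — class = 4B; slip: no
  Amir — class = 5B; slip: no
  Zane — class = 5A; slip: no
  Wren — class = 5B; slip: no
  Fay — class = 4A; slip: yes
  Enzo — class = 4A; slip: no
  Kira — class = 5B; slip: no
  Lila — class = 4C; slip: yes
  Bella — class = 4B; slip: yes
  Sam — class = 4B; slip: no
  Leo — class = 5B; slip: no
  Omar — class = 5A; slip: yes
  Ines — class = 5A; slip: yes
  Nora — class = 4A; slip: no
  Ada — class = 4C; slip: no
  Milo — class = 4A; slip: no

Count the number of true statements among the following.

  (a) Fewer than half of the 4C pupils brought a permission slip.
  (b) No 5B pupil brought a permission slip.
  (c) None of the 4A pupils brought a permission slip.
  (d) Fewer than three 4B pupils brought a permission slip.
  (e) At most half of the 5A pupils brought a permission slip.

3

(a) 4C: |A| = 6, |A ∩ B| = 3; needs |A ∩ B| < |A ∖ B| — false.
(b) 5B: |A| = 9, |A ∩ B| = 0; needs A ∩ B = ∅ (|A ∩ B| = 0) — true.
(c) 4A: |A| = 6, |A ∩ B| = 1; needs A ∩ B = ∅ (|A ∩ B| = 0) — false.
(d) 4B: |A| = 6, |A ∩ B| = 2; needs |A ∩ B| < 3 — true.
(e) 5A: |A| = 9, |A ∩ B| = 4; needs |A ∩ B| ≤ |A ∖ B| — true.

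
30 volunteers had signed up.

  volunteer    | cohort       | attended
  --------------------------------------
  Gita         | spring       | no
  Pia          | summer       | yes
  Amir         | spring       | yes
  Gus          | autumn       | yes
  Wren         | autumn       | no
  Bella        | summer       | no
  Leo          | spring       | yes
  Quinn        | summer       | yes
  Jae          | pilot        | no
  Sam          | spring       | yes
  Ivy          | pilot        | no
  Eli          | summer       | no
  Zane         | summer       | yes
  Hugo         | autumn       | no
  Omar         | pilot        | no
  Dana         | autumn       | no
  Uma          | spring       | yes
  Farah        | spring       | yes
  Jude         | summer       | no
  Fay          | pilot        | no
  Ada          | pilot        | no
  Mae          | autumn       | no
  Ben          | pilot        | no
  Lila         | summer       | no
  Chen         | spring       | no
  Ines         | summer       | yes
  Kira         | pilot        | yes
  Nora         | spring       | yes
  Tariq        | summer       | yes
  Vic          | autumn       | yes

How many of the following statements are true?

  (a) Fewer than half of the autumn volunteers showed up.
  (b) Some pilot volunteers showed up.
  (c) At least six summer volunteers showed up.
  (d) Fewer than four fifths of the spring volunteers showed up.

(a) autumn: |A| = 6, |A ∩ B| = 2; needs |A ∩ B| < |A ∖ B| — true.
(b) pilot: |A| = 7, |A ∩ B| = 1; needs A ∩ B ≠ ∅ (|A ∩ B| ≥ 1) — true.
(c) summer: |A| = 9, |A ∩ B| = 5; needs |A ∩ B| ≥ 6 — false.
(d) spring: |A| = 8, |A ∩ B| = 6; needs |A ∩ B| / |A| < 4/5 — true.

3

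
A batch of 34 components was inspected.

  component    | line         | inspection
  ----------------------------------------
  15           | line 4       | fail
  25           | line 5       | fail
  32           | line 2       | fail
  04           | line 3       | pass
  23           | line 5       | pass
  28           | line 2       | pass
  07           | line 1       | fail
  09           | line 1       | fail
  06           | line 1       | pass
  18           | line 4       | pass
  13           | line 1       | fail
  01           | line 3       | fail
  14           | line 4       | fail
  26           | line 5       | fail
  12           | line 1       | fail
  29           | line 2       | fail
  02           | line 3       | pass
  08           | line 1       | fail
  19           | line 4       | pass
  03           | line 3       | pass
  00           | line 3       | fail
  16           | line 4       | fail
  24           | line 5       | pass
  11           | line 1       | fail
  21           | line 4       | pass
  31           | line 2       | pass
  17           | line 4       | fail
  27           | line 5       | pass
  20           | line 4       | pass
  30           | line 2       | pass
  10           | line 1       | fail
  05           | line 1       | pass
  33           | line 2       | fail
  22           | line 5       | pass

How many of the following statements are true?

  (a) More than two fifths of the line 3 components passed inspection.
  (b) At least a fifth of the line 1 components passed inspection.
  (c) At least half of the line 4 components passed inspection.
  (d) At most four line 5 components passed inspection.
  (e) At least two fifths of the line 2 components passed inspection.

(a) line 3: |A| = 5, |A ∩ B| = 3; needs |A ∩ B| / |A| > 2/5 — true.
(b) line 1: |A| = 9, |A ∩ B| = 2; needs |A ∩ B| / |A| ≥ 1/5 — true.
(c) line 4: |A| = 8, |A ∩ B| = 4; needs |A ∩ B| ≥ |A ∖ B| — true.
(d) line 5: |A| = 6, |A ∩ B| = 4; needs |A ∩ B| ≤ 4 — true.
(e) line 2: |A| = 6, |A ∩ B| = 3; needs |A ∩ B| / |A| ≥ 2/5 — true.

5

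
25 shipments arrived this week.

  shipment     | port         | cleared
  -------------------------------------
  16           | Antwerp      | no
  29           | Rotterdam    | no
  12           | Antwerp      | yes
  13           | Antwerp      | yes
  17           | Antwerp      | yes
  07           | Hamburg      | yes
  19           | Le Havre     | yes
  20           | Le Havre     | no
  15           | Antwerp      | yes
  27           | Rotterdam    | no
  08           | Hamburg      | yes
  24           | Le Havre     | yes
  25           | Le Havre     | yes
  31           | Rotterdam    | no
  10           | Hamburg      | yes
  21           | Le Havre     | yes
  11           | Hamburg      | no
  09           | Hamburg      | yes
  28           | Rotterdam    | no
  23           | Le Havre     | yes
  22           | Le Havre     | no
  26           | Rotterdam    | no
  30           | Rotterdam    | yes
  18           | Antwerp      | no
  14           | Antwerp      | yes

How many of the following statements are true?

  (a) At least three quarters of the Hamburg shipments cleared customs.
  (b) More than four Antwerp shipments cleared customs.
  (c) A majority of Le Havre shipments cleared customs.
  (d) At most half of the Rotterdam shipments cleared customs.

(a) Hamburg: |A| = 5, |A ∩ B| = 4; needs |A ∩ B| / |A| ≥ 3/4 — true.
(b) Antwerp: |A| = 7, |A ∩ B| = 5; needs |A ∩ B| > 4 — true.
(c) Le Havre: |A| = 7, |A ∩ B| = 5; needs |A ∩ B| > |A ∖ B| — true.
(d) Rotterdam: |A| = 6, |A ∩ B| = 1; needs |A ∩ B| ≤ |A ∖ B| — true.

4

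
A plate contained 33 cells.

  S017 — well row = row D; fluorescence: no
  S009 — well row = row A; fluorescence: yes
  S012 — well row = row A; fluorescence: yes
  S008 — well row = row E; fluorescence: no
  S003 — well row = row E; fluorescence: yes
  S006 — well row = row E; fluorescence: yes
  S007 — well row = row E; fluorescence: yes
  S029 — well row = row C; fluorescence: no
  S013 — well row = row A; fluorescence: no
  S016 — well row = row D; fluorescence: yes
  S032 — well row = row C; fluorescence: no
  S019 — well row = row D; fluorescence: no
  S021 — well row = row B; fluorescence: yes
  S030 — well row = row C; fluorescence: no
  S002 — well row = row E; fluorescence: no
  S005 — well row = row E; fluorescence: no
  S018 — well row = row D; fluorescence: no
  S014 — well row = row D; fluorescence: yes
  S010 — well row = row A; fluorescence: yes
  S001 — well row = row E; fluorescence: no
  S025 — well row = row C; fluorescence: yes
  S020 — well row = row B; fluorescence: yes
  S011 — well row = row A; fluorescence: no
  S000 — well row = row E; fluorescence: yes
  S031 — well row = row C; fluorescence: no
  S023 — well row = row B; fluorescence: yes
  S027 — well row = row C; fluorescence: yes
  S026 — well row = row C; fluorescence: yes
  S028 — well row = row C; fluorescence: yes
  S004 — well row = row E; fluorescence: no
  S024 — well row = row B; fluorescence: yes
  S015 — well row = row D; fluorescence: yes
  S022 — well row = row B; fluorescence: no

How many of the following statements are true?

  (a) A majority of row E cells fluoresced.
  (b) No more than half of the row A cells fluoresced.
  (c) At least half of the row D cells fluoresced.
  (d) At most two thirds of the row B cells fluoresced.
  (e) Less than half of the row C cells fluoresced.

(a) row E: |A| = 9, |A ∩ B| = 4; needs |A ∩ B| > |A ∖ B| — false.
(b) row A: |A| = 5, |A ∩ B| = 3; needs |A ∩ B| ≤ |A ∖ B| — false.
(c) row D: |A| = 6, |A ∩ B| = 3; needs |A ∩ B| ≥ |A ∖ B| — true.
(d) row B: |A| = 5, |A ∩ B| = 4; needs |A ∩ B| / |A| ≤ 2/3 — false.
(e) row C: |A| = 8, |A ∩ B| = 4; needs |A ∩ B| < |A ∖ B| — false.

1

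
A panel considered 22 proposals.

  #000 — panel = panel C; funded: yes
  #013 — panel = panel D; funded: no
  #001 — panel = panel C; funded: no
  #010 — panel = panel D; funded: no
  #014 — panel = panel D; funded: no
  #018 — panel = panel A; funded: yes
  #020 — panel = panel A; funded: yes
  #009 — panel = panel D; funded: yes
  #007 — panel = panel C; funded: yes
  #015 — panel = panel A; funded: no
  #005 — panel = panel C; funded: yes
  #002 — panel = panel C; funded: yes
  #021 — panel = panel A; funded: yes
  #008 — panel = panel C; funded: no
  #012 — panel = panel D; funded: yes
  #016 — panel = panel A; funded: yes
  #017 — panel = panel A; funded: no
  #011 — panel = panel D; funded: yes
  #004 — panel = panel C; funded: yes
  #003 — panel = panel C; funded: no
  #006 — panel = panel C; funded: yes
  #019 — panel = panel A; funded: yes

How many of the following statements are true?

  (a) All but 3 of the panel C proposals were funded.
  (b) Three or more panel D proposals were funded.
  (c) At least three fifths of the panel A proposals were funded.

3

(a) panel C: |A| = 9, |A ∩ B| = 6; needs |A ∖ B| = 3 — true.
(b) panel D: |A| = 6, |A ∩ B| = 3; needs |A ∩ B| ≥ 3 — true.
(c) panel A: |A| = 7, |A ∩ B| = 5; needs |A ∩ B| / |A| ≥ 3/5 — true.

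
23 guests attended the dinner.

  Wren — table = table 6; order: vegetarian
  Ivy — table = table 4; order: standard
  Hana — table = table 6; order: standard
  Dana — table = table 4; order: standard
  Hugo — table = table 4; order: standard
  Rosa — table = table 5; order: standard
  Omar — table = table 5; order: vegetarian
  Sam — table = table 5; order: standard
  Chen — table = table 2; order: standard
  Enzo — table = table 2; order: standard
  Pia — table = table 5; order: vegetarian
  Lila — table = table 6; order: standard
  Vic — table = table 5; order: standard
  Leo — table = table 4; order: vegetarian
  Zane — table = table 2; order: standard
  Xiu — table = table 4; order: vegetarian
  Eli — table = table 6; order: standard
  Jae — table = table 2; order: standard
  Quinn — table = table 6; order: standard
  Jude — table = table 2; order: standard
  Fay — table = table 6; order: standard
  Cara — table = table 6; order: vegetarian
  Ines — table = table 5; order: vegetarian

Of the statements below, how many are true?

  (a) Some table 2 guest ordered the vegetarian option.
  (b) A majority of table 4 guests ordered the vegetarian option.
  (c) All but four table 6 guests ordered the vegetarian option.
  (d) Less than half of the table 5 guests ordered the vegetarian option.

(a) table 2: |A| = 5, |A ∩ B| = 0; needs A ∩ B ≠ ∅ (|A ∩ B| ≥ 1) — false.
(b) table 4: |A| = 5, |A ∩ B| = 2; needs |A ∩ B| > |A ∖ B| — false.
(c) table 6: |A| = 7, |A ∩ B| = 2; needs |A ∖ B| = 4 — false.
(d) table 5: |A| = 6, |A ∩ B| = 3; needs |A ∩ B| < |A ∖ B| — false.

0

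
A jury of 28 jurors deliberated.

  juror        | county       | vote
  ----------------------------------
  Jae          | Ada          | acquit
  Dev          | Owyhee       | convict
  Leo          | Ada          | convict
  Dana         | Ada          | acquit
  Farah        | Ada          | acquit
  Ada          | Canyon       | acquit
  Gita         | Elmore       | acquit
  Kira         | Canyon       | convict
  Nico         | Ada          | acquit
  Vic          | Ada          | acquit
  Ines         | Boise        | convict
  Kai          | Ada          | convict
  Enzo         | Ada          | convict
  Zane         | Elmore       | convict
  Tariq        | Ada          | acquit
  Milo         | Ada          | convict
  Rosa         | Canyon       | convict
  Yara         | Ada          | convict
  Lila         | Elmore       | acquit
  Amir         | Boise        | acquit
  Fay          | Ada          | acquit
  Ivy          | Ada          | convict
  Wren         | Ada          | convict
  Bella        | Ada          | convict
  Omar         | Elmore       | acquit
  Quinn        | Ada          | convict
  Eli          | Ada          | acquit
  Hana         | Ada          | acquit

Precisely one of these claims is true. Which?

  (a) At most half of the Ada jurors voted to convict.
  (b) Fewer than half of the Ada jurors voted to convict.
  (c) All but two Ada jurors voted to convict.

(a)

|A| = 18, |A ∩ B| = 9, |A ∖ B| = 9.
(a) requires |A ∩ B| ≤ |A ∖ B|: true.
(b) requires |A ∩ B| < |A ∖ B|: false.
(c) requires |A ∖ B| = 2: false.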